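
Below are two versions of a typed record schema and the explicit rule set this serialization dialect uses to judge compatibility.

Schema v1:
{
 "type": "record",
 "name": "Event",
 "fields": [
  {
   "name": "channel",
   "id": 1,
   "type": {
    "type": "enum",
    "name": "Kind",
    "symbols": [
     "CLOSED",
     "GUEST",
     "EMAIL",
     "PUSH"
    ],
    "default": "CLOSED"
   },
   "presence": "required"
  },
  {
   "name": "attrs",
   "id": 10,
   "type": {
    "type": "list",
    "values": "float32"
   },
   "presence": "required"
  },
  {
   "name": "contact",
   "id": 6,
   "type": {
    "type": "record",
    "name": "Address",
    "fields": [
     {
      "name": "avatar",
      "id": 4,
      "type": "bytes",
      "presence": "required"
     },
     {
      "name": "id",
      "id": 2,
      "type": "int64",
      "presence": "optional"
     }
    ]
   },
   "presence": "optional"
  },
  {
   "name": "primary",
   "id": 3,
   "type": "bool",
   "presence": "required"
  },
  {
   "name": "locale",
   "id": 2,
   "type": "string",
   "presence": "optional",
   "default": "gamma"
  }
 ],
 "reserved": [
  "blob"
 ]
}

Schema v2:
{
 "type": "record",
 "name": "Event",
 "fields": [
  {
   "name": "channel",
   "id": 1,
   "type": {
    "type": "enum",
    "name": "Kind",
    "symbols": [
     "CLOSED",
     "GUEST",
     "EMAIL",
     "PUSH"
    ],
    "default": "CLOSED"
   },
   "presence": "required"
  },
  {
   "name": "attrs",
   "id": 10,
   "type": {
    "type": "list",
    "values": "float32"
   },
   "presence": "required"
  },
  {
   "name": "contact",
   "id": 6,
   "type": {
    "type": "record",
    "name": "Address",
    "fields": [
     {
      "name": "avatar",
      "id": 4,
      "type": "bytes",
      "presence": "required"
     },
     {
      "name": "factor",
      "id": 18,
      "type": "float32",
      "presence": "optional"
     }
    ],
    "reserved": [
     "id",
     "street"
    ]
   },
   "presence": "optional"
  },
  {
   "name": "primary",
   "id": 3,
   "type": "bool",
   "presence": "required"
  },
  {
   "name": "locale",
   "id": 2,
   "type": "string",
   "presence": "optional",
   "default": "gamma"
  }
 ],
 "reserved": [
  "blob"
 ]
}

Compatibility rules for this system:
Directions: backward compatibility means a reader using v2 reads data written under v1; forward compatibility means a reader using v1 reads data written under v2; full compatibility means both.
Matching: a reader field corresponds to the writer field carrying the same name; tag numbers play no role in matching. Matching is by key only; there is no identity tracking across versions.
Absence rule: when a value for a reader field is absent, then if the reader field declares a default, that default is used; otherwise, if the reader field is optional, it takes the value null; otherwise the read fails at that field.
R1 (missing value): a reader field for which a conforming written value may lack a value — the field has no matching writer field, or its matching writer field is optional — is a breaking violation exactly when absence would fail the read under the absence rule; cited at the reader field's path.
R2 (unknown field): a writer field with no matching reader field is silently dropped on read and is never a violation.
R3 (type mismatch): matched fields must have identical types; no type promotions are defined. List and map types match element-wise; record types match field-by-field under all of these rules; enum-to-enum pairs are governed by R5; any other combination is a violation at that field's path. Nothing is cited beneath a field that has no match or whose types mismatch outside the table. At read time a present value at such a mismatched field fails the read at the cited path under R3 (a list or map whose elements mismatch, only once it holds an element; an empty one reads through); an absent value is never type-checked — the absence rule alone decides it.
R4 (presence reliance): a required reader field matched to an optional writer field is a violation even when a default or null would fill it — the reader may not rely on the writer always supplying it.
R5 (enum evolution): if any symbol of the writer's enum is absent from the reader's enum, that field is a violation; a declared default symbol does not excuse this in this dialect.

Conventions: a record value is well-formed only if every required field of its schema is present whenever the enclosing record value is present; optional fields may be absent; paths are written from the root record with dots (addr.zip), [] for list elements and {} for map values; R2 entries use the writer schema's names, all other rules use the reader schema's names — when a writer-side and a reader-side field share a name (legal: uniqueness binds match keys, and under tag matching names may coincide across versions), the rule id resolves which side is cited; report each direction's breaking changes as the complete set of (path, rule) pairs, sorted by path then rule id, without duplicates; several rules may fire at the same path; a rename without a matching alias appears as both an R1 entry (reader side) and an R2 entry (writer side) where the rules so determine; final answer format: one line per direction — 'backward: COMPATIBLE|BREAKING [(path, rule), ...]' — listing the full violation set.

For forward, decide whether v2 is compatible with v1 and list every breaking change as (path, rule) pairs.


forward: COMPATIBLE []

each type pair in Event: writer, then reader
forward analysis of Event with v1 as reader and v2 as writer:
  channel: paired with writer channel (Kind -> Kind; writer required)
  attrs: paired with writer attrs (list<float32> -> list<float32>; writer required)
  contact: paired with writer contact (Address -> Address; writer optional)
  primary: paired with writer primary (bool -> bool; writer required)
  locale: paired with writer locale (string -> string; writer optional)
  contact.avatar: paired with writer contact.avatar (bytes -> bytes; writer required)
  contact.id: no writer-side match
  leftover writer field: contact.factor
  => forward verdict for Event: COMPATIBLE, no violations
the other Event changes do not affect what is asked:
  added field factor to record Address: optional float32, tag 18 (in v2 it sits last) -> triggers nothing under Event's printed rules — same verdict
  removed field id from record Address (its key "id" joins the reserved list) -> triggers nothing under Event's printed rules — same verdict


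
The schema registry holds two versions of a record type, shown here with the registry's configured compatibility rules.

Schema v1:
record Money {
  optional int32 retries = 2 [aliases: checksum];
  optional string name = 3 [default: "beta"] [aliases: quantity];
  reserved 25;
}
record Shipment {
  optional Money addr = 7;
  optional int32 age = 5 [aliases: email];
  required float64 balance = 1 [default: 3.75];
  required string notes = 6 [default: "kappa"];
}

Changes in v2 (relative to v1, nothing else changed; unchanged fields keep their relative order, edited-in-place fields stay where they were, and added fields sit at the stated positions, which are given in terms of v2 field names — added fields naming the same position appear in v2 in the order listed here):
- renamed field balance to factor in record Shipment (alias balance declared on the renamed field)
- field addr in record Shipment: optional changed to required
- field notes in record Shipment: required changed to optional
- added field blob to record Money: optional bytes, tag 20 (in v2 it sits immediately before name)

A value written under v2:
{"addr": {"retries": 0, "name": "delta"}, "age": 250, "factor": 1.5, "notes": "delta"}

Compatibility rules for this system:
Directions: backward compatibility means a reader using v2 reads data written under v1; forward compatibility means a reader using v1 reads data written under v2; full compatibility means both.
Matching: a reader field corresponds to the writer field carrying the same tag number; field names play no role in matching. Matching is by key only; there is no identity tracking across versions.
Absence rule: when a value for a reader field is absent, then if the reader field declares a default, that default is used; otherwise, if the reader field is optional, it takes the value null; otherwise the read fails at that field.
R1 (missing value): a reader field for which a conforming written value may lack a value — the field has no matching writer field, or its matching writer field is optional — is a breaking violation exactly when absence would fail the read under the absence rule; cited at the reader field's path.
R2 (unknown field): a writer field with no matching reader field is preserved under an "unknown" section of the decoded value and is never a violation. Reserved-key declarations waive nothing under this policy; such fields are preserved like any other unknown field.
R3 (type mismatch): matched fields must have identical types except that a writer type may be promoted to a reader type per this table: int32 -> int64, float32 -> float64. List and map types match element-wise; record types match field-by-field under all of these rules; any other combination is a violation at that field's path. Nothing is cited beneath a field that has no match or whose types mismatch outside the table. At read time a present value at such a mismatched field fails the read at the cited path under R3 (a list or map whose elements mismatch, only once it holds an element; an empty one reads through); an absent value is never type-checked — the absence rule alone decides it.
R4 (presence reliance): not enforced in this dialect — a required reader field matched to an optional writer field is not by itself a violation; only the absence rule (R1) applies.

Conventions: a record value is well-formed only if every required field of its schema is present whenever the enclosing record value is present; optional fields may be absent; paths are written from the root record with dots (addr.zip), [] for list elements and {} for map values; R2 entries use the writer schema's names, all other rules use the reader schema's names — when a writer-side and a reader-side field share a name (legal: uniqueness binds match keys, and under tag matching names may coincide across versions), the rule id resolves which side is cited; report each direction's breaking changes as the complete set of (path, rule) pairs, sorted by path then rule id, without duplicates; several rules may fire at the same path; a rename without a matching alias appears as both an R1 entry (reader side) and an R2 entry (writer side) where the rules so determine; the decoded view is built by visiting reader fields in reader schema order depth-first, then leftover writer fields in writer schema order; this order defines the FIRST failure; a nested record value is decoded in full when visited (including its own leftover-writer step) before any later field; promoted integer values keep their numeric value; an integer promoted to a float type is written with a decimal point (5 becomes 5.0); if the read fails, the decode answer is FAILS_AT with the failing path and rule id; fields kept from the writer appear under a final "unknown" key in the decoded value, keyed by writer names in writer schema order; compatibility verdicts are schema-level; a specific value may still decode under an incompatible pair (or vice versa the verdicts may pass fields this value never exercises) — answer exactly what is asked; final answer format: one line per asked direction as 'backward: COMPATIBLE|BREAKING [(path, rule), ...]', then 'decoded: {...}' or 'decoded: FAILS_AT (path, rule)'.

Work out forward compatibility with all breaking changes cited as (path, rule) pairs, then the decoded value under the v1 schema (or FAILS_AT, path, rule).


in Shipment below, arrows point writer -> reader
forward on Shipment — v1 reading data written by v2:
  addr <- addr (Money -> Money, writer required)
  age <- age (int32 -> int32, writer optional)
  balance <- factor (float64 -> float64, writer required)
  notes <- notes (string -> string, writer optional)
  addr.retries <- addr.retries (int32 -> int32, writer optional)
  addr.name <- addr.name (string -> string, writer optional)
  writer addr.blob: unknown to reader
  => no violations; forward on Shipment: COMPATIBLE
migrating the Shipment value to v1:
  addr.retries := 0
  addr.name := "delta"
  age := 250
  balance := 1.5 (from writer factor)
  notes := "delta"
  => decoded: {"addr": {"retries": 0, "name": "delta"}, "age": 250, "balance": 1.5, "notes": "delta"}
checking off the Shipment differences that do not matter here:
  renamed field balance to factor in record Shipment (alias balance declared on the renamed field) -> no rule fires on it in Shipment's dialect; the asked verdict holds
  field addr in record Shipment: optional changed to required -> matters only for Shipment's backward compatibility — outside the asked direction
  field notes in record Shipment: required changed to optional -> no rule fires on it in Shipment's dialect; the asked verdict holds
  added field blob to record Money: optional bytes, tag 20 (in v2 it sits immediately before name) -> no rule fires on it in Shipment's dialect; the asked verdict holds

forward: COMPATIBLE []; decoded: {"addr": {"retries": 0, "name": "delta"}, "age": 250, "balance": 1.5, "notes": "delta"}


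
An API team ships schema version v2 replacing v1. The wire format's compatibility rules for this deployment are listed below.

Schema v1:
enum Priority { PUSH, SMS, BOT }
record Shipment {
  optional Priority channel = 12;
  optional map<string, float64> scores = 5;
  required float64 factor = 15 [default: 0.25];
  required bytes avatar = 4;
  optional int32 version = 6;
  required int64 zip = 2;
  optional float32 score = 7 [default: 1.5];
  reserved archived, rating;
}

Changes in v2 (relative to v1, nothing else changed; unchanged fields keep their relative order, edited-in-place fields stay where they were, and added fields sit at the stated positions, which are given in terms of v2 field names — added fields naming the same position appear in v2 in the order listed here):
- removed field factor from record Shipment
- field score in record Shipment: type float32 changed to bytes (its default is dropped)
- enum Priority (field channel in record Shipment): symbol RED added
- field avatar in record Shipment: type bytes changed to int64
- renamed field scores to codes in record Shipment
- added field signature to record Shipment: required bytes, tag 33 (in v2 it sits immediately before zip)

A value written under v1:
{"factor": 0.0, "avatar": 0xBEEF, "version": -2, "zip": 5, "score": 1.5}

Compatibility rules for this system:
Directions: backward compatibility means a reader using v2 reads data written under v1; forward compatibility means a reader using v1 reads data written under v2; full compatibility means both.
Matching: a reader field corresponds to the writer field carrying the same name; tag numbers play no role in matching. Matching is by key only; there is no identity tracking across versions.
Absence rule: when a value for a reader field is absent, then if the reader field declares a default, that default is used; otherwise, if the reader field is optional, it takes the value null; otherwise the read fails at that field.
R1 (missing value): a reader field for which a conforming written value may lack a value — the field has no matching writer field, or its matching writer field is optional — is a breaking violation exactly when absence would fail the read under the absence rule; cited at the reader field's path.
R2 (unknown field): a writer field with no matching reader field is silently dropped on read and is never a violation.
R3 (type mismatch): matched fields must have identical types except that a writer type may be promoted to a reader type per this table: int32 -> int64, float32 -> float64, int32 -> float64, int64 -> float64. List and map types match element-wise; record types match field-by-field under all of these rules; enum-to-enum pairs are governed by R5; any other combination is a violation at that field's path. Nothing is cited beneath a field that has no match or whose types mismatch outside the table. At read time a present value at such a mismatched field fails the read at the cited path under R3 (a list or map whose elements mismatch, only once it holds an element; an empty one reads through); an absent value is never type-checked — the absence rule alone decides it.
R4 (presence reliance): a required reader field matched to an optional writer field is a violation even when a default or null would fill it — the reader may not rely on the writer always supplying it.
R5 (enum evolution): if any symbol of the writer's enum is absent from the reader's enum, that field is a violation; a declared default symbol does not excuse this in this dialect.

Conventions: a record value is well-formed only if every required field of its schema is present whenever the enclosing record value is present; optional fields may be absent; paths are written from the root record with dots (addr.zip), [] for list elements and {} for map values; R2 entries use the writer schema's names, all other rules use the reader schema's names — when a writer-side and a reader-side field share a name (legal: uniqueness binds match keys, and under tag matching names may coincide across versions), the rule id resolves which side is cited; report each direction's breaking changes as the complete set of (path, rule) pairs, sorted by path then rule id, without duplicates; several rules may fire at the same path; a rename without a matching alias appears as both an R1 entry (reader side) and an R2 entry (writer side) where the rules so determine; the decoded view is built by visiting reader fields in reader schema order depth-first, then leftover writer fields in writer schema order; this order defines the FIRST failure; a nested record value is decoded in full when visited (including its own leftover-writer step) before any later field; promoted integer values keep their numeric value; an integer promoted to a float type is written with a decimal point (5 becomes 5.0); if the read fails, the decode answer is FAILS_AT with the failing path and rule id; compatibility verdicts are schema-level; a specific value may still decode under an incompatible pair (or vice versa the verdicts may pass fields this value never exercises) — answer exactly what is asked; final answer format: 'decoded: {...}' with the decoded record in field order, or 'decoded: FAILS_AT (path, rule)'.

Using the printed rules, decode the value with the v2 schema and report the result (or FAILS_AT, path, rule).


decoded: FAILS_AT (avatar, R3)

arrows below run writer -> reader for Shipment
decode walk for Shipment under reader schema v2:
  channel := null (not supplied -> null)
  codes := null (not supplied -> null)
  read fails at avatar under R3
  => FAILS_AT (avatar, R3)
checking off the Shipment differences that do not matter here:
  removed field factor from record Shipment -> fires no rule on Shipment under this dialect and leaves the result unchanged
  field score in record Shipment: type float32 changed to bytes (its default is dropped) -> a verdict-level change on Shipment — the shown value reads the same
  enum Priority (field channel in record Shipment): symbol RED added -> a verdict-level change on Shipment — the shown value reads the same
  renamed field scores to codes in record Shipment -> fires no rule on Shipment under this dialect and leaves the result unchanged
  added field signature to record Shipment: required bytes, tag 33 (in v2 it sits immediately before zip) -> a verdict-level change on Shipment — the shown value reads the same


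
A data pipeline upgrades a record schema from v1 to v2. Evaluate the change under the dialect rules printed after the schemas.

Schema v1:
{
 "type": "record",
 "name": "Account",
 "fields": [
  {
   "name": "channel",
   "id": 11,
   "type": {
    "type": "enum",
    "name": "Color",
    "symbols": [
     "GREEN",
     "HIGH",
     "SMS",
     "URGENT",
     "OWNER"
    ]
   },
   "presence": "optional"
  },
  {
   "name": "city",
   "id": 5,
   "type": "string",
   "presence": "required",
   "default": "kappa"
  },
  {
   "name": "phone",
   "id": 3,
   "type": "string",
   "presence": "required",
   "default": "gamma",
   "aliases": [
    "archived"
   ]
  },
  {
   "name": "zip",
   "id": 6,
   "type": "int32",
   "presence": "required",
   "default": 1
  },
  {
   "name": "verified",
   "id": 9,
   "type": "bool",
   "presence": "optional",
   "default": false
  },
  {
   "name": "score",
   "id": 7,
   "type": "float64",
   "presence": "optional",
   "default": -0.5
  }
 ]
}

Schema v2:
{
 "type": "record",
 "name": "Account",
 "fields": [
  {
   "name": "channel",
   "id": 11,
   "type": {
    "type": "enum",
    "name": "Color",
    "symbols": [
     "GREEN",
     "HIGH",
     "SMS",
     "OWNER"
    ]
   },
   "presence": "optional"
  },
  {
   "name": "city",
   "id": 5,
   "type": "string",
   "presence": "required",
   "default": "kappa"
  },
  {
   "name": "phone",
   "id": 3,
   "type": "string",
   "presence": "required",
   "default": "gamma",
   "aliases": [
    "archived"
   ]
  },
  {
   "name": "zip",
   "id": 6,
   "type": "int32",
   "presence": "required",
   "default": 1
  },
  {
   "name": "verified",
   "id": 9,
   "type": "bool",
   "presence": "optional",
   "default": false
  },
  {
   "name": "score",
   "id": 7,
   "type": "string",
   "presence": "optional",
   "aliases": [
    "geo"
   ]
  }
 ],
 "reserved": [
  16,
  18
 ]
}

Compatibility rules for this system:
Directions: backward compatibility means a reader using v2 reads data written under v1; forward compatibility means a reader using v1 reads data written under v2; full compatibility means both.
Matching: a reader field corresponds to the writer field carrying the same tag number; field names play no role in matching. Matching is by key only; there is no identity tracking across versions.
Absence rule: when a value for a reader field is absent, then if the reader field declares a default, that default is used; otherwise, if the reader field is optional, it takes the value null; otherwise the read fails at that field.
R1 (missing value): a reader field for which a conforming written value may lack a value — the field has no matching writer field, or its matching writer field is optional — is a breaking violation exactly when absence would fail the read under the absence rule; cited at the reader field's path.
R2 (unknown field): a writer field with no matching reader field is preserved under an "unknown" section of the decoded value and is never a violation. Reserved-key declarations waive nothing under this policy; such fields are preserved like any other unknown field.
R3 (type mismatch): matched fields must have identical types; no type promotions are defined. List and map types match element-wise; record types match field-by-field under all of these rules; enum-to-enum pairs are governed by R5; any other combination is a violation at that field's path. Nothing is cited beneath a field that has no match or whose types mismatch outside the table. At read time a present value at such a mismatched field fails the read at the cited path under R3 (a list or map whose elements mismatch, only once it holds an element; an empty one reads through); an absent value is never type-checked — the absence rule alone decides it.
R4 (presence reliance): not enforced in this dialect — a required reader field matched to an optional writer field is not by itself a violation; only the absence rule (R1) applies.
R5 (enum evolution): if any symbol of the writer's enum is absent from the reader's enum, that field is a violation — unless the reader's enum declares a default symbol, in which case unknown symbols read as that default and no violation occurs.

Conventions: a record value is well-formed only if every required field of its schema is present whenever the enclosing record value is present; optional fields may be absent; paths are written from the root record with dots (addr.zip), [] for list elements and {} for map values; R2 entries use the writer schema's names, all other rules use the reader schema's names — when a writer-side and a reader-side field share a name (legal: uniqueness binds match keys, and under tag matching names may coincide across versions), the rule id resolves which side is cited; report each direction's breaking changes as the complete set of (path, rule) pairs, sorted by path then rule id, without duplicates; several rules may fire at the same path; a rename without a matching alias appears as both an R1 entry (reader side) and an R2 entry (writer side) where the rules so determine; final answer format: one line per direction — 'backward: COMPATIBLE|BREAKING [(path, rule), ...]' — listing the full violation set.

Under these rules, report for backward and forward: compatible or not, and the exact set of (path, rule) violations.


backward: BREAKING [(channel, R5), (score, R3)]; forward: BREAKING [(score, R3)]

the writer's type comes first in each Account pair
backward analysis of Account with v2 as reader and v1 as writer:
  writer optional, Color -> Color: reader channel maps from writer channel
  writer required, string -> string: reader city maps from writer city
  writer required, string -> string: reader phone maps from writer phone
  writer required, int32 -> int32: reader zip maps from writer zip
  writer optional, bool -> bool: reader verified maps from writer verified
  writer optional, float64 -> string: reader score maps from writer score
  breaking: (channel, R5)
  breaking: (score, R3)
  backward on Account therefore BREAKING (2)
forward analysis of Account with v1 as reader and v2 as writer:
  writer optional, Color -> Color: reader channel maps from writer channel
  writer required, string -> string: reader city maps from writer city
  writer required, string -> string: reader phone maps from writer phone
  writer required, int32 -> int32: reader zip maps from writer zip
  writer optional, bool -> bool: reader verified maps from writer verified
  writer optional, string -> float64: reader score maps from writer score
  breaking: (score, R3)
  forward on Account therefore BREAKING (1)


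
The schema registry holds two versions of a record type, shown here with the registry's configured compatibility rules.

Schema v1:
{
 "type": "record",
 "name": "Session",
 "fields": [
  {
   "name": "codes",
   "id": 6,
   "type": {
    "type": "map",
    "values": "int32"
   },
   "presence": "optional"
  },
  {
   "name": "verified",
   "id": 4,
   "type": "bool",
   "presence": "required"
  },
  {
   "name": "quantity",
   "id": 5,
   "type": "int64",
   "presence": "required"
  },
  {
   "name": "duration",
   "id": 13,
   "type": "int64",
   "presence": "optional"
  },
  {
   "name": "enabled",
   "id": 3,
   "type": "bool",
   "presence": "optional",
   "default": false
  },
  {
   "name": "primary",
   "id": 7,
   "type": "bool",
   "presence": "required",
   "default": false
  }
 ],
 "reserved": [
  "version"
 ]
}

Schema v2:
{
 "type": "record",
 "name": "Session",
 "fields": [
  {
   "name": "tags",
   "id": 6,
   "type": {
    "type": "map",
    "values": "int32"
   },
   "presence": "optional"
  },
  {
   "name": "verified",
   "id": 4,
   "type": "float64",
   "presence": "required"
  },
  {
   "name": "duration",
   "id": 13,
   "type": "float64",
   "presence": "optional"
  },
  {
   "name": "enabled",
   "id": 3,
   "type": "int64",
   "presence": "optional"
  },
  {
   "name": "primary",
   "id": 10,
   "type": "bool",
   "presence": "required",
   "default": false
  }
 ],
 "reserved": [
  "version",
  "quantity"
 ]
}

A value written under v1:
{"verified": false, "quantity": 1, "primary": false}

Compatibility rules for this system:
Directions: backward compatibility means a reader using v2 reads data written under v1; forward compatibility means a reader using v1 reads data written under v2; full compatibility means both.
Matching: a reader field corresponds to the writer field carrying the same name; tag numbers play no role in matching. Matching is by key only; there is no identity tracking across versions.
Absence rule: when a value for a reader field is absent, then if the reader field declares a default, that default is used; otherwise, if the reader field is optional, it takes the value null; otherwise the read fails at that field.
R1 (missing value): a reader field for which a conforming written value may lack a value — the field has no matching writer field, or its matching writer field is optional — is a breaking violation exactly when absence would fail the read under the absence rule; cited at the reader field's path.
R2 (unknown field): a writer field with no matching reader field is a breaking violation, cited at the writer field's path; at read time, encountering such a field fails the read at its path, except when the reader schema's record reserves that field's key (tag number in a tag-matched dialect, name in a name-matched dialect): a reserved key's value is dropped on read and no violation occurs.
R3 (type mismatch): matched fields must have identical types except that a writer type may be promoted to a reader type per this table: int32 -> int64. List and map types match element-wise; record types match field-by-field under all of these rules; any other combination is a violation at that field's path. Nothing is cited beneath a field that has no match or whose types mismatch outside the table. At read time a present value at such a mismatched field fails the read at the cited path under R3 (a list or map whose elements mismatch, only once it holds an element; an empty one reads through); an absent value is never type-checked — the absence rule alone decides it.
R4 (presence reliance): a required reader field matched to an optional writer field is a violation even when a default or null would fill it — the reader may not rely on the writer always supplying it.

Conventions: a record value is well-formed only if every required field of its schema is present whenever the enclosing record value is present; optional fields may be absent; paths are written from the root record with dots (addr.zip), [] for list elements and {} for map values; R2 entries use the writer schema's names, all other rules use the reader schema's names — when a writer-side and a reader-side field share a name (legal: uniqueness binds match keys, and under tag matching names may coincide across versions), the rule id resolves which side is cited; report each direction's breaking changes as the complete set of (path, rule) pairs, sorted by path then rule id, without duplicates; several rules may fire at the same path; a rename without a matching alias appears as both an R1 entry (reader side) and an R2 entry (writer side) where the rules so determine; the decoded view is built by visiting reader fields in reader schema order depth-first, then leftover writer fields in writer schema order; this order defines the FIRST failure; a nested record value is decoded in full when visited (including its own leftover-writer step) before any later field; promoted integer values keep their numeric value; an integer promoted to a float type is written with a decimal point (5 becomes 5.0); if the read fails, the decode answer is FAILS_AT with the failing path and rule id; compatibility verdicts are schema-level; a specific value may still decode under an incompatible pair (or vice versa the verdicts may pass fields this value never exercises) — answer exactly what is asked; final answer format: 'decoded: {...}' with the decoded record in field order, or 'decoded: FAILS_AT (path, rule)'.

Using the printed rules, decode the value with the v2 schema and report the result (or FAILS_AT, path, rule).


each type pair in Session: writer, then reader
decoding the Session value with the v2 reader:
  tags := null (missing; optional => null)
  read fails at verified under R3
  => FAILS_AT (verified, R3)
checking off the Session differences that do not matter here:
  field primary in record Session: tag 7 changed to 10 -> triggers nothing under the printed rules; the Session answer is the same either way
  field enabled in record Session: type bool changed to int64 (its default is dropped) -> schema-level compatibility only; this Session value's decode is unchanged
  field duration in record Session: type int64 changed to float64 -> schema-level compatibility only; this Session value's decode is unchanged
  renamed field codes to tags in record Session -> schema-level compatibility only; this Session value's decode is unchanged
  removed field quantity from record Session (its key "quantity" joins the reserved list) -> schema-level compatibility only; this Session value's decode is unchanged

decoded: FAILS_AT (verified, R3)


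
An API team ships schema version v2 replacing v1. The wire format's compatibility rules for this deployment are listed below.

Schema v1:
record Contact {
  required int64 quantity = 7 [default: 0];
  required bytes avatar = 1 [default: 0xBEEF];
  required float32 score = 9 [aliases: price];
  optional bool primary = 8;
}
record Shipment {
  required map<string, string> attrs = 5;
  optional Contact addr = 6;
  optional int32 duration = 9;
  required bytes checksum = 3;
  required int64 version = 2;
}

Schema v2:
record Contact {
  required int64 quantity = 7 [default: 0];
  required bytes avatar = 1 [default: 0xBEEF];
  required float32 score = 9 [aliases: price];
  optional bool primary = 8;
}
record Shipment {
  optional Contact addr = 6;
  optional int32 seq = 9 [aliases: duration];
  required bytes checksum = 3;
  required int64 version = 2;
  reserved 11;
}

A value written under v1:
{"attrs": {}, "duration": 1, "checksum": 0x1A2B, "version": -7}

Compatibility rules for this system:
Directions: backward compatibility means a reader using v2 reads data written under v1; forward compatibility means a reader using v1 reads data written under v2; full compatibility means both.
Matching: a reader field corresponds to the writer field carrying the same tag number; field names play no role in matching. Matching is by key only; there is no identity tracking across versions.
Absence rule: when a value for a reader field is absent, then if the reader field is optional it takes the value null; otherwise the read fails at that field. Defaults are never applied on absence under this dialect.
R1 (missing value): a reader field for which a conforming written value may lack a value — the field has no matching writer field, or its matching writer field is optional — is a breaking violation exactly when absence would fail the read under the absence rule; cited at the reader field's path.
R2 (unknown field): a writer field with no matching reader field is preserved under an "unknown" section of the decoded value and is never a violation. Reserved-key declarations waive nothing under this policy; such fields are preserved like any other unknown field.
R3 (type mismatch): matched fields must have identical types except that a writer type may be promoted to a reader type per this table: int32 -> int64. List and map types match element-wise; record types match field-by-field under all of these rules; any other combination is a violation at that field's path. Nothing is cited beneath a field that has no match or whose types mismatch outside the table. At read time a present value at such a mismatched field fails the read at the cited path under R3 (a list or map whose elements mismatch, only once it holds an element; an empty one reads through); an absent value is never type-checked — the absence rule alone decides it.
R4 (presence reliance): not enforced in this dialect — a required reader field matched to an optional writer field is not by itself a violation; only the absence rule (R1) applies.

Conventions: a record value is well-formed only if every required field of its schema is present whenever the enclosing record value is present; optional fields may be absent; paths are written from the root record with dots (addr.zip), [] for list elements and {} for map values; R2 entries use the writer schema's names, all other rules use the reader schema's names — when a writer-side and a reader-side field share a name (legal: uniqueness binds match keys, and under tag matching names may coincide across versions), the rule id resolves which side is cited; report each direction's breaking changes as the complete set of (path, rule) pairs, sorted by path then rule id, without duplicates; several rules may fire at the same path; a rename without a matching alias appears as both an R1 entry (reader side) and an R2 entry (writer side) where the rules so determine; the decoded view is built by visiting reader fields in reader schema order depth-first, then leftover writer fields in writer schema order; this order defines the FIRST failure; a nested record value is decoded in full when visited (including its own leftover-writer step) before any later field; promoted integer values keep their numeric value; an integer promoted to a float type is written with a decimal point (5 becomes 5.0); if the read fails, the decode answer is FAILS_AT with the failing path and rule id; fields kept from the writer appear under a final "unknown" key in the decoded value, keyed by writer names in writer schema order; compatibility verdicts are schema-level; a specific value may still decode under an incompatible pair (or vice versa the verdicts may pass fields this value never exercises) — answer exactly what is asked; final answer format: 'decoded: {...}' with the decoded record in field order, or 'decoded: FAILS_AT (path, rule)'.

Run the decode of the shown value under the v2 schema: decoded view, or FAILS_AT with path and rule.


decoded: {"addr": null, "seq": 1, "checksum": 0x1A2B, "version": -7, "unknown": {"attrs": {}}}

in Shipment below, arrows point writer -> reader
migrating the Shipment value to v2:
  addr := null (not supplied -> null)
  seq := 1 (from writer duration)
  checksum := 0x1A2B
  version := -7
  writer attrs: kept under "unknown"
  => decoded: {"addr": null, "seq": 1, "checksum": 0x1A2B, "version": -7, "unknown": {"attrs": {}}}


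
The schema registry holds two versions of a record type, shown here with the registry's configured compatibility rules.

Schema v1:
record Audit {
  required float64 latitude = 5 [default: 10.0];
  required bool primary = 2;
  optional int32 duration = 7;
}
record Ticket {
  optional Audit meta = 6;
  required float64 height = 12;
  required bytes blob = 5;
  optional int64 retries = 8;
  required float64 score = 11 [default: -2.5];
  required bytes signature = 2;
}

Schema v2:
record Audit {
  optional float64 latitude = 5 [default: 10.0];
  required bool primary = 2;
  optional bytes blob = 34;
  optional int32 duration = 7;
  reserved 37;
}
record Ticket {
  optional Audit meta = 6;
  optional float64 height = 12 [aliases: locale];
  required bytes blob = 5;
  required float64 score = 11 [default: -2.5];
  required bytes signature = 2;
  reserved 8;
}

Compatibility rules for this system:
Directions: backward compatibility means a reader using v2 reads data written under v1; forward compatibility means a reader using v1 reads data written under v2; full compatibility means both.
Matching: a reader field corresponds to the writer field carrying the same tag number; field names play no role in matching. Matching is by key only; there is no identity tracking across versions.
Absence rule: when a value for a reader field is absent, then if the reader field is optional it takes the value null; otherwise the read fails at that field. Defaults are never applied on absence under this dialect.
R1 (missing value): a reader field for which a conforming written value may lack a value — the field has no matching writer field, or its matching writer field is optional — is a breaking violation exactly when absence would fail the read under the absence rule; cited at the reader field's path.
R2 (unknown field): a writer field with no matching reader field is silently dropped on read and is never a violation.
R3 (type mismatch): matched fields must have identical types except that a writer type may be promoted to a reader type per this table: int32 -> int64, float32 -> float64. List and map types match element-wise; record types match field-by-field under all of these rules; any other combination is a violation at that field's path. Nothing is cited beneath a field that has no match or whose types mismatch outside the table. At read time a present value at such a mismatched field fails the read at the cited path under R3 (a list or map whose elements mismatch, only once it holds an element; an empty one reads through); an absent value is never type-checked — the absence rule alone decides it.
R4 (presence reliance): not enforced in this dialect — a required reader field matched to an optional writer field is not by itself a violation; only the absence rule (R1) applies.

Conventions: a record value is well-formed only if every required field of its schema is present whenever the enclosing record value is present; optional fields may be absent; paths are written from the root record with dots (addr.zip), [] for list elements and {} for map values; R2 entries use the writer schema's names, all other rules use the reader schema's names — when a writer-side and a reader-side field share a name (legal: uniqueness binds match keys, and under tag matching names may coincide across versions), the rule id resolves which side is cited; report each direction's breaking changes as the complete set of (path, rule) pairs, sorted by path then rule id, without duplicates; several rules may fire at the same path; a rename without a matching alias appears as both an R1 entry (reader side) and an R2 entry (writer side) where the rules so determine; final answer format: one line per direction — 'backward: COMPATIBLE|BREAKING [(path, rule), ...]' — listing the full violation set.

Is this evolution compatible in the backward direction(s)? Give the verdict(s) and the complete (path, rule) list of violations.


arrows below run writer -> reader for Ticket
backward pass over Ticket, reader schema v2, writer schema v1:
  writer optional, Audit -> Audit: reader meta maps from writer meta
  writer required, float64 -> float64: reader height maps from writer height
  writer required, bytes -> bytes: reader blob maps from writer blob
  writer required, float64 -> float64: reader score maps from writer score
  writer required, bytes -> bytes: reader signature maps from writer signature
  leftover writer field: retries
  writer required, float64 -> float64: reader meta.latitude maps from writer meta.latitude
  writer required, bool -> bool: reader meta.primary maps from writer meta.primary
  meta.blob has no writer counterpart
  writer optional, int32 -> int32: reader meta.duration maps from writer meta.duration
  nothing fires on Ticket: backward is COMPATIBLE
diffs on Ticket not affecting the asked answer:
  field latitude in record Audit: required changed to optional -> fires only in the forward direction of Ticket, which is not asked here
  removed field retries from record Ticket (its key 8 joins the reserved list) -> no rule fires on it in Ticket's dialect; the asked verdict holds
  added field blob to record Audit: optional bytes, tag 34 (in v2 it sits immediately before duration) -> no rule fires on it in Ticket's dialect; the asked verdict holds
  field height in record Ticket: required changed to optional -> fires only in the forward direction of Ticket, which is not asked here

backward: COMPATIBLE []
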